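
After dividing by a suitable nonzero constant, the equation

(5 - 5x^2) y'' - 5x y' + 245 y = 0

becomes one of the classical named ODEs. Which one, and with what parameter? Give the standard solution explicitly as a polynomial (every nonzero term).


All three coefficients share the factor 5; dividing through by 5 gives  (1 - x^2) y'' - x y' + 49 y = 0.
This matches the Chebyshev equation (1 - x^2) y'' - x y' + n^2 y = 0 (note the -x y' term, not -2x y') with n^2 = 49, so n = 7; the polynomial solution is T_7(x).
With y = sum_k a_k x^k, matching x^k gives (k+2)(k+1) a_{k+2} = (k^2 - n^2) a_k = (k - 7)(k + 7) a_k. The right side vanishes at k = 7, so the series with the parity of 7 terminates at degree 7.
Standard normalization: leading coefficient of T_n is 2^(n-1), so a_7 = 2^6 = 64. Work downward with a_k = (k+1)(k+2) a_{k+2} / ((k - 7)(k + 7)):
  a_5 = (6)(7)(64) / ((5 - 7)(5 + 7)) = 2688/(-24) = -112
  a_3 = (4)(5)(-112) / ((3 - 7)(3 + 7)) = -2240/(-40) = 56
  a_1 = (2)(3)(56) / ((1 - 7)(1 + 7)) = 336/(-48) = -7
Hence T_7(x) = 64 x^7 - 112 x^5 + 56 x^3 - 7 x.

T_7(x); series = 64 x^7 - 112 x^5 + 56 x^3 - 7 x


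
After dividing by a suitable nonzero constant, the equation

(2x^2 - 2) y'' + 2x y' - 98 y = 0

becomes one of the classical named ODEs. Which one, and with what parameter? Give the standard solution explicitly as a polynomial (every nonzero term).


All three coefficients share the factor -2; dividing through by -2 gives  (1 - x^2) y'' - x y' + 49 y = 0.
This matches the Chebyshev equation (1 - x^2) y'' - x y' + n^2 y = 0 (note the -x y' term, not -2x y') with n^2 = 49, so n = 7; the polynomial solution is T_7(x).
With y = sum_k a_k x^k, matching x^k gives (k+2)(k+1) a_{k+2} = (k^2 - n^2) a_k = (k - 7)(k + 7) a_k. The right side vanishes at k = 7, so the series with the parity of 7 terminates at degree 7.
Standard normalization: leading coefficient of T_n is 2^(n-1), so a_7 = 2^6 = 64. Work downward with a_k = (k+1)(k+2) a_{k+2} / ((k - 7)(k + 7)):
  a_5 = (6)(7)(64) / ((5 - 7)(5 + 7)) = 2688/(-24) = -112
  a_3 = (4)(5)(-112) / ((3 - 7)(3 + 7)) = -2240/(-40) = 56
  a_1 = (2)(3)(56) / ((1 - 7)(1 + 7)) = 336/(-48) = -7
Hence T_7(x) = 64 x^7 - 112 x^5 + 56 x^3 - 7 x.

T_7(x); series = 64 x^7 - 112 x^5 + 56 x^3 - 7 x


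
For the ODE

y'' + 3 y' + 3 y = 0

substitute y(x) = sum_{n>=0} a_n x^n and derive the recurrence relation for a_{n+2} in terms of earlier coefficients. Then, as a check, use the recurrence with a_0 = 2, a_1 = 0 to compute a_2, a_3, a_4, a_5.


Substitute y = sum_n a_n x^n.
y''(x) has coefficient (n+2)(n+1) a_{n+2} at x^n;
3 y'(x) has coefficient 3 (n+1) a_{n+1} at x^n;
3 y(x) has coefficient 3 a_n at x^n.
Matching x^n: (n+2)(n+1) a_{n+2} + 3 (n+1) a_{n+1} + 3 a_n = 0.
Thus a_{n+2} = [-3 (n+1) a_{n+1} - 3 a_n] / ((n+1)(n+2)).

Check with a_0 = 2, a_1 = 0 (apply the recurrence for n = 0, 1, 2, 3): a_0 = 2, a_1 = 0, a_2 = -3, a_3 = 3, a_4 = -3/2, a_5 = 9/20.

a_(n+2) = [-3 (n+1) a_(n+1) - 3 a_n] / ((n+1)(n+2)); check: a_0 = 2, a_1 = 0, a_2 = -3, a_3 = 3, a_4 = -3/2, a_5 = 9/20


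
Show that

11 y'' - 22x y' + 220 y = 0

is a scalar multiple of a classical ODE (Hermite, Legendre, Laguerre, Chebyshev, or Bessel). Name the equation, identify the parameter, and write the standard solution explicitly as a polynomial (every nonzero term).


All three coefficients share the factor 11; dividing through by 11 gives  y'' - 2x y' + 20 y = 0.
This matches the Hermite equation y'' - 2x y' + 2n y = 0 with 2n = 20, so n = 10; the polynomial solution is H_10(x).
With y = sum_k a_k x^k, matching x^k gives (k+2)(k+1) a_{k+2} = 2(k - n) a_k = 2(k - 10) a_k. The right side vanishes at k = 10, so the series with the parity of 10 terminates at degree 10.
Standard normalization: leading coefficient of H_n is 2^n, so a_10 = 2^10 = 1024. Work downward with a_k = (k+1)(k+2) a_{k+2} / (2(k - n)):
  a_8 = (9)(10)(1024) / (2(8 - 10)) = 92160/(-4) = -23040
  a_6 = (7)(8)(-23040) / (2(6 - 10)) = -1290240/(-8) = 161280
  a_4 = (5)(6)(161280) / (2(4 - 10)) = 4838400/(-12) = -403200
  a_2 = (3)(4)(-403200) / (2(2 - 10)) = -4838400/(-16) = 302400
  a_0 = (1)(2)(302400) / (2(0 - 10)) = 604800/(-20) = -30240
Hence H_10(x) = 1024 x^10 - 23040 x^8 + 161280 x^6 - 403200 x^4 + 302400 x^2 - 30240.

H_10(x); series = 1024 x^10 - 23040 x^8 + 161280 x^6 - 403200 x^4 + 302400 x^2 - 30240


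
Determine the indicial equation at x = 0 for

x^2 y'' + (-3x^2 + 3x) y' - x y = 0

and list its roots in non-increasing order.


Divide by x^2 to reach normal form y'' + P_1(x) y' + P_2(x) y = 0 with P_1(x) = -3 + 3/x and P_2(x) = -1/x.
x = 0 is a singular point because the y'-coefficient -3 + 3/x has a pole at x = 0 and the y-coefficient -1/x has a pole at x = 0.
It is a regular singular point because x P_1(x) = p(x) = 3 - 3x and x^2 P_2(x) = q(x) = -x are polynomials, hence analytic at x = 0.
p(0) = 3,  q(0) = 0.
Indicial equation: r(r-1) + p(0) r + q(0) = 0, i.e. r^2 + (p(0) - 1) r + q(0) = 0, i.e. r^2 + 2 r = 0.
Discriminant: (2)^2 - 4(0) = 4, so r = (-2 ± 2)/2.
Solving: r_1 = 0, r_2 = -2.

indicial: r^2 + 2 r = 0; roots r_1 = 0, r_2 = -2


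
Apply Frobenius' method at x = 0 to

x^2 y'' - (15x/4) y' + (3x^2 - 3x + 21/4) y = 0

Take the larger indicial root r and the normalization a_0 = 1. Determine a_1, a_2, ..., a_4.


Write in Frobenius form y'' + (p(x)/x) y' + (q(x)/x^2) y = 0:
  p(x) = -15/4,  q(x) = 3x^2 - 3x + 21/4.
Indicial equation: r(r-1) + (-15/4) r + (21/4) = 0 -> roots r_1 = 3, r_2 = 7/4.
Take r = r_1 = 3. Let y(x) = x^r sum_{n>=0} a_n x^n with a_0 = 1.
Substitute y = x^r sum a_n x^n and match x^{r+n}. The recurrence is
  D(n) a_n - 3 a_{n-1} + 3 a_{n-2} = 0,  where D(n) = (r+n)(r+n-1) + (-15/4)(r+n) + (21/4).
  a_n = [3 a_{n-1} - 3 a_{n-2}] / D(n).
Since the indicial polynomial factors as (r - r_1)(r - r_2), D(n) = (r_1 + n - r_1)(r_1 + n - r_2) = n(n + 5/4).
Evaluating step by step (a_0 = 1):
  n = 1: D(1) = 1(1 + 5/4) = 9/4; numerator = 3(1) = 3; a_1 = (3)/(9/4) = 4/3
  n = 2: D(2) = 2(2 + 5/4) = 13/2; numerator = 3(4/3) - 3(1) = 1; a_2 = (1)/(13/2) = 2/13
  n = 3: D(3) = 3(3 + 5/4) = 51/4; numerator = 3(2/13) - 3(4/3) = -46/13; a_3 = (-46/13)/(51/4) = -184/663
  n = 4: D(4) = 4(4 + 5/4) = 21; numerator = 3(-184/663) - 3(2/13) = -22/17; a_4 = (-22/17)/(21) = -22/357

r = 3; a_0 = 1; a_1 = 4/3; a_2 = 2/13; a_3 = -184/663; a_4 = -22/357


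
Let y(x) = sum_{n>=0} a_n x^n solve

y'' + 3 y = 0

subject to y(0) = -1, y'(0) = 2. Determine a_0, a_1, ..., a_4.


Ansatz: y(x) = sum_{n>=0} a_n x^n, so y'(x) = sum_{n>=1} n a_n x^(n-1) and y''(x) = sum_{n>=2} n(n-1) a_n x^(n-2).
Substitute into P(x) y'' + Q(x) y' + R(x) y = 0 with P(x) = 1, Q(x) = 0, R(x) = 3, and match powers of x.
Initial conditions: a_0 = -1, a_1 = 2.
Setting the coefficient of each power of x to zero and solving order by order (substituting the coefficients already found):
  x^0: 2 a_2 + 3 a_0 = 0  ->  2 a_2 = -3 a_0 = 3  ->  a_2 = 3/2
  x^1: 6 a_3 + 3 a_1 = 0  ->  6 a_3 = -3 a_1 = -6  ->  a_3 = -1
  x^2: 12 a_4 + 3 a_2 = 0  ->  12 a_4 = -3 a_2 = -9/2  ->  a_4 = -3/8
Truncated series: y(x) = -1 + 2 x + (3/2) x^2 - x^3 - (3/8) x^4 + O(x^5).

a_0 = -1; a_1 = 2; a_2 = 3/2; a_3 = -1; a_4 = -3/8


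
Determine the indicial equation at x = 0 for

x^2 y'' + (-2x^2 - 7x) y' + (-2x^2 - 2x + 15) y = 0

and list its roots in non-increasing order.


Divide by x^2 to reach normal form y'' + P_1(x) y' + P_2(x) y = 0 with P_1(x) = -2 - 7/x and P_2(x) = -2 - 2/x + 15/x^2.
x = 0 is a singular point because the y'-coefficient -2 - 7/x has a pole at x = 0 and the y-coefficient -2 - 2/x + 15/x^2 has a pole at x = 0.
It is a regular singular point because x P_1(x) = p(x) = -2x - 7 and x^2 P_2(x) = q(x) = -2x^2 - 2x + 15 are polynomials, hence analytic at x = 0.
p(0) = -7,  q(0) = 15.
Indicial equation: r(r-1) + p(0) r + q(0) = 0, i.e. r^2 + (p(0) - 1) r + q(0) = 0, i.e. r^2 - 8 r + 15 = 0.
Discriminant: (-8)^2 - 4(15) = 4, so r = (8 ± 2)/2.
Solving: r_1 = 5, r_2 = 3.

indicial: r^2 - 8 r + 15 = 0; roots r_1 = 5, r_2 = 3


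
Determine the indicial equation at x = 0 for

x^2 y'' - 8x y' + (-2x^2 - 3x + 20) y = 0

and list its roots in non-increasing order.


Divide by x^2 to reach normal form y'' + P_1(x) y' + P_2(x) y = 0 with P_1(x) = -8/x and P_2(x) = -2 - 3/x + 20/x^2.
x = 0 is a singular point because the y'-coefficient -8/x has a pole at x = 0 and the y-coefficient -2 - 3/x + 20/x^2 has a pole at x = 0.
It is a regular singular point because x P_1(x) = p(x) = -8 and x^2 P_2(x) = q(x) = -2x^2 - 3x + 20 are polynomials, hence analytic at x = 0.
p(0) = -8,  q(0) = 20.
Indicial equation: r(r-1) + p(0) r + q(0) = 0, i.e. r^2 + (p(0) - 1) r + q(0) = 0, i.e. r^2 - 9 r + 20 = 0.
Discriminant: (-9)^2 - 4(20) = 1, so r = (9 ± 1)/2.
Solving: r_1 = 5, r_2 = 4.

indicial: r^2 - 9 r + 20 = 0; roots r_1 = 5, r_2 = 4


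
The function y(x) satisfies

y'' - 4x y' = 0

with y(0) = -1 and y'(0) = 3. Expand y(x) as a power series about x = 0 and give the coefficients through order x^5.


Ansatz: y(x) = sum_{n>=0} a_n x^n, so y'(x) = sum_{n>=1} n a_n x^(n-1) and y''(x) = sum_{n>=2} n(n-1) a_n x^(n-2).
Substitute into P(x) y'' + Q(x) y' + R(x) y = 0 with P(x) = 1, Q(x) = -4x, R(x) = 0, and match powers of x.
Initial conditions: a_0 = -1, a_1 = 3.
Setting the coefficient of each power of x to zero and solving order by order (substituting the coefficients already found):
  x^0: 2 a_2 = 0  ->  a_2 = 0
  x^1: 6 a_3 - 4 a_1 = 0  ->  6 a_3 = 4 a_1 = 12  ->  a_3 = 2
  x^2: 12 a_4 - 8 a_2 = 0  ->  12 a_4 = 8 a_2 = 0  ->  a_4 = 0
  x^3: 20 a_5 - 12 a_3 = 0  ->  20 a_5 = 12 a_3 = 24  ->  a_5 = 6/5
Truncated series: y(x) = -1 + 3 x + 2 x^3 + (6/5) x^5 + O(x^6).

a_0 = -1; a_1 = 3; a_2 = 0; a_3 = 2; a_4 = 0; a_5 = 6/5


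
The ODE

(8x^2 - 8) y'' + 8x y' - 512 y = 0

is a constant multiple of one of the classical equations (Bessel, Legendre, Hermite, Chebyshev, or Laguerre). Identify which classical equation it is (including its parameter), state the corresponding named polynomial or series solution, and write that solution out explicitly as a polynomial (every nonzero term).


All three coefficients share the factor -8; dividing through by -8 gives  (1 - x^2) y'' - x y' + 64 y = 0.
This matches the Chebyshev equation (1 - x^2) y'' - x y' + n^2 y = 0 (note the -x y' term, not -2x y') with n^2 = 64, so n = 8; the polynomial solution is T_8(x).
With y = sum_k a_k x^k, matching x^k gives (k+2)(k+1) a_{k+2} = (k^2 - n^2) a_k = (k - 8)(k + 8) a_k. The right side vanishes at k = 8, so the series with the parity of 8 terminates at degree 8.
Standard normalization: leading coefficient of T_n is 2^(n-1), so a_8 = 2^7 = 128. Work downward with a_k = (k+1)(k+2) a_{k+2} / ((k - 8)(k + 8)):
  a_6 = (7)(8)(128) / ((6 - 8)(6 + 8)) = 7168/(-28) = -256
  a_4 = (5)(6)(-256) / ((4 - 8)(4 + 8)) = -7680/(-48) = 160
  a_2 = (3)(4)(160) / ((2 - 8)(2 + 8)) = 1920/(-60) = -32
  a_0 = (1)(2)(-32) / ((0 - 8)(0 + 8)) = -64/(-64) = 1
Hence T_8(x) = 128 x^8 - 256 x^6 + 160 x^4 - 32 x^2 + 1.

T_8(x); series = 128 x^8 - 256 x^6 + 160 x^4 - 32 x^2 + 1


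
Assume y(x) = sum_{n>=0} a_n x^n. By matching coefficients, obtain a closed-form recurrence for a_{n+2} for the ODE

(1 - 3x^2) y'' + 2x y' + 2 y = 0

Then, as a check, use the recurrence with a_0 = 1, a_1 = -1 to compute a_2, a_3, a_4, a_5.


Substitute y = sum_n a_n x^n.
(1 - 3 x^2) y'' contributes (n+2)(n+1) a_{n+2} - 3 n(n-1) a_n at x^n.
2 x y'(x) contributes 2 n a_n at x^n.
2 y(x) contributes 2 a_n at x^n.
Matching x^n: (n+2)(n+1) a_{n+2} + (-3 n(n-1) + 2 n + 2) a_n = 0.
Thus a_{n+2} = (3 n(n-1) - 2 n - 2) / ((n+1)(n+2)) * a_n.

Check with a_0 = 1, a_1 = -1 (apply the recurrence for n = 0, 1, 2, 3): a_0 = 1, a_1 = -1, a_2 = -1, a_3 = 2/3, a_4 = 0, a_5 = 1/3.

a_(n+2) = (3 n(n-1) - 2 n - 2) / ((n+1)(n+2)) * a_n; check: a_0 = 1, a_1 = -1, a_2 = -1, a_3 = 2/3, a_4 = 0, a_5 = 1/3


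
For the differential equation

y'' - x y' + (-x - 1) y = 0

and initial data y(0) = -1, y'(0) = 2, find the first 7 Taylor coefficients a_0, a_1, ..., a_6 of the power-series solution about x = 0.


Ansatz: y(x) = sum_{n>=0} a_n x^n, so y'(x) = sum_{n>=1} n a_n x^(n-1) and y''(x) = sum_{n>=2} n(n-1) a_n x^(n-2).
Substitute into P(x) y'' + Q(x) y' + R(x) y = 0 with P(x) = 1, Q(x) = -x, R(x) = -x - 1, and match powers of x.
Initial conditions: a_0 = -1, a_1 = 2.
Setting the coefficient of each power of x to zero and solving order by order (substituting the coefficients already found):
  x^0: 2 a_2 - a_0 = 0  ->  2 a_2 = a_0 = -1  ->  a_2 = -1/2
  x^1: 6 a_3 - 2 a_1 - a_0 = 0  ->  6 a_3 = 2 a_1 + a_0 = 3  ->  a_3 = 1/2
  x^2: 12 a_4 - 3 a_2 - a_1 = 0  ->  12 a_4 = 3 a_2 + a_1 = 1/2  ->  a_4 = 1/24
  x^3: 20 a_5 - 4 a_3 - a_2 = 0  ->  20 a_5 = 4 a_3 + a_2 = 3/2  ->  a_5 = 3/40
  x^4: 30 a_6 - 5 a_4 - a_3 = 0  ->  30 a_6 = 5 a_4 + a_3 = 17/24  ->  a_6 = 17/720
Truncated series: y(x) = -1 + 2 x - (1/2) x^2 + (1/2) x^3 + (1/24) x^4 + (3/40) x^5 + (17/720) x^6 + O(x^7).

a_0 = -1; a_1 = 2; a_2 = -1/2; a_3 = 1/2; a_4 = 1/24; a_5 = 3/40; a_6 = 17/720


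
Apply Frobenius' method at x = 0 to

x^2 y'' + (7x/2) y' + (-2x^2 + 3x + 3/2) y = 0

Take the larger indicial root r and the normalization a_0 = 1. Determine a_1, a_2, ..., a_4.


Write in Frobenius form y'' + (p(x)/x) y' + (q(x)/x^2) y = 0:
  p(x) = 7/2,  q(x) = -2x^2 + 3x + 3/2.
Indicial equation: r(r-1) + (7/2) r + (3/2) = 0 -> roots r_1 = -1, r_2 = -3/2.
Take r = r_1 = -1. Let y(x) = x^r sum_{n>=0} a_n x^n with a_0 = 1.
Substitute y = x^r sum a_n x^n and match x^{r+n}. The recurrence is
  D(n) a_n + 3 a_{n-1} - 2 a_{n-2} = 0,  where D(n) = (r+n)(r+n-1) + (7/2)(r+n) + (3/2).
  a_n = [-3 a_{n-1} + 2 a_{n-2}] / D(n).
Since the indicial polynomial factors as (r - r_1)(r - r_2), D(n) = (r_1 + n - r_1)(r_1 + n - r_2) = n(n + 1/2).
Evaluating step by step (a_0 = 1):
  n = 1: D(1) = 1(1 + 1/2) = 3/2; numerator = -3(1) = -3; a_1 = (-3)/(3/2) = -2
  n = 2: D(2) = 2(2 + 1/2) = 5; numerator = -3(-2) + 2(1) = 8; a_2 = (8)/(5) = 8/5
  n = 3: D(3) = 3(3 + 1/2) = 21/2; numerator = -3(8/5) + 2(-2) = -44/5; a_3 = (-44/5)/(21/2) = -88/105
  n = 4: D(4) = 4(4 + 1/2) = 18; numerator = -3(-88/105) + 2(8/5) = 40/7; a_4 = (40/7)/(18) = 20/63

r = -1; a_0 = 1; a_1 = -2; a_2 = 8/5; a_3 = -88/105; a_4 = 20/63


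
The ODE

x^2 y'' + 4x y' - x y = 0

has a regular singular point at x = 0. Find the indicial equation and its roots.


Divide by x^2 to reach normal form y'' + P_1(x) y' + P_2(x) y = 0 with P_1(x) = 4/x and P_2(x) = -1/x.
x = 0 is a singular point because the y'-coefficient 4/x has a pole at x = 0 and the y-coefficient -1/x has a pole at x = 0.
It is a regular singular point because x P_1(x) = p(x) = 4 and x^2 P_2(x) = q(x) = -x are polynomials, hence analytic at x = 0.
p(0) = 4,  q(0) = 0.
Indicial equation: r(r-1) + p(0) r + q(0) = 0, i.e. r^2 + (p(0) - 1) r + q(0) = 0, i.e. r^2 + 3 r = 0.
Discriminant: (3)^2 - 4(0) = 9, so r = (-3 ± 3)/2.
Solving: r_1 = 0, r_2 = -3.

indicial: r^2 + 3 r = 0; roots r_1 = 0, r_2 = -3


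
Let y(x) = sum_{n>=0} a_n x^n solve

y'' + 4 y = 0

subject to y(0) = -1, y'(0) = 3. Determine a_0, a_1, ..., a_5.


Ansatz: y(x) = sum_{n>=0} a_n x^n, so y'(x) = sum_{n>=1} n a_n x^(n-1) and y''(x) = sum_{n>=2} n(n-1) a_n x^(n-2).
Substitute into P(x) y'' + Q(x) y' + R(x) y = 0 with P(x) = 1, Q(x) = 0, R(x) = 4, and match powers of x.
Initial conditions: a_0 = -1, a_1 = 3.
Setting the coefficient of each power of x to zero and solving order by order (substituting the coefficients already found):
  x^0: 2 a_2 + 4 a_0 = 0  ->  2 a_2 = -4 a_0 = 4  ->  a_2 = 2
  x^1: 6 a_3 + 4 a_1 = 0  ->  6 a_3 = -4 a_1 = -12  ->  a_3 = -2
  x^2: 12 a_4 + 4 a_2 = 0  ->  12 a_4 = -4 a_2 = -8  ->  a_4 = -2/3
  x^3: 20 a_5 + 4 a_3 = 0  ->  20 a_5 = -4 a_3 = 8  ->  a_5 = 2/5
Truncated series: y(x) = -1 + 3 x + 2 x^2 - 2 x^3 - (2/3) x^4 + (2/5) x^5 + O(x^6).

a_0 = -1; a_1 = 3; a_2 = 2; a_3 = -2; a_4 = -2/3; a_5 = 2/5


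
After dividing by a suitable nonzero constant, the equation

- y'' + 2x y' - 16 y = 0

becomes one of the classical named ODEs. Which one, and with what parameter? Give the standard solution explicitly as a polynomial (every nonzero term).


All three coefficients share the factor -1; dividing through by -1 gives  y'' - 2x y' + 16 y = 0.
This matches the Hermite equation y'' - 2x y' + 2n y = 0 with 2n = 16, so n = 8; the polynomial solution is H_8(x).
With y = sum_k a_k x^k, matching x^k gives (k+2)(k+1) a_{k+2} = 2(k - n) a_k = 2(k - 8) a_k. The right side vanishes at k = 8, so the series with the parity of 8 terminates at degree 8.
Standard normalization: leading coefficient of H_n is 2^n, so a_8 = 2^8 = 256. Work downward with a_k = (k+1)(k+2) a_{k+2} / (2(k - n)):
  a_6 = (7)(8)(256) / (2(6 - 8)) = 14336/(-4) = -3584
  a_4 = (5)(6)(-3584) / (2(4 - 8)) = -107520/(-8) = 13440
  a_2 = (3)(4)(13440) / (2(2 - 8)) = 161280/(-12) = -13440
  a_0 = (1)(2)(-13440) / (2(0 - 8)) = -26880/(-16) = 1680
Hence H_8(x) = 256 x^8 - 3584 x^6 + 13440 x^4 - 13440 x^2 + 1680.

H_8(x); series = 256 x^8 - 3584 x^6 + 13440 x^4 - 13440 x^2 + 1680


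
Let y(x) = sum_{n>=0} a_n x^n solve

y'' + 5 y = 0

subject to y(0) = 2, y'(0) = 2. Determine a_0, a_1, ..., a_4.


Ansatz: y(x) = sum_{n>=0} a_n x^n, so y'(x) = sum_{n>=1} n a_n x^(n-1) and y''(x) = sum_{n>=2} n(n-1) a_n x^(n-2).
Substitute into P(x) y'' + Q(x) y' + R(x) y = 0 with P(x) = 1, Q(x) = 0, R(x) = 5, and match powers of x.
Initial conditions: a_0 = 2, a_1 = 2.
Setting the coefficient of each power of x to zero and solving order by order (substituting the coefficients already found):
  x^0: 2 a_2 + 5 a_0 = 0  ->  2 a_2 = -5 a_0 = -10  ->  a_2 = -5
  x^1: 6 a_3 + 5 a_1 = 0  ->  6 a_3 = -5 a_1 = -10  ->  a_3 = -5/3
  x^2: 12 a_4 + 5 a_2 = 0  ->  12 a_4 = -5 a_2 = 25  ->  a_4 = 25/12
Truncated series: y(x) = 2 + 2 x - 5 x^2 - (5/3) x^3 + (25/12) x^4 + O(x^5).

a_0 = 2; a_1 = 2; a_2 = -5; a_3 = -5/3; a_4 = 25/12


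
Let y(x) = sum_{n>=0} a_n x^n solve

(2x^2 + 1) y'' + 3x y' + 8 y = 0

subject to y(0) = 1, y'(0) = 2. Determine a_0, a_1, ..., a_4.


Ansatz: y(x) = sum_{n>=0} a_n x^n, so y'(x) = sum_{n>=1} n a_n x^(n-1) and y''(x) = sum_{n>=2} n(n-1) a_n x^(n-2).
Substitute into P(x) y'' + Q(x) y' + R(x) y = 0 with P(x) = 2x^2 + 1, Q(x) = 3x, R(x) = 8, and match powers of x.
Initial conditions: a_0 = 1, a_1 = 2.
Setting the coefficient of each power of x to zero and solving order by order (substituting the coefficients already found):
  x^0: 2 a_2 + 8 a_0 = 0  ->  2 a_2 = -8 a_0 = -8  ->  a_2 = -4
  x^1: 6 a_3 + 11 a_1 = 0  ->  6 a_3 = -11 a_1 = -22  ->  a_3 = -11/3
  x^2: 12 a_4 + 18 a_2 = 0  ->  12 a_4 = -18 a_2 = 72  ->  a_4 = 6
Truncated series: y(x) = 1 + 2 x - 4 x^2 - (11/3) x^3 + 6 x^4 + O(x^5).

a_0 = 1; a_1 = 2; a_2 = -4; a_3 = -11/3; a_4 = 6


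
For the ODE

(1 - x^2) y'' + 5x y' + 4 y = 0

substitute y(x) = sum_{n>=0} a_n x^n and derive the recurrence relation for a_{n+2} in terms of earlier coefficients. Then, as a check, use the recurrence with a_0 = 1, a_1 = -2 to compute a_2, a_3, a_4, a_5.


Substitute y = sum_n a_n x^n.
(1 - 1 x^2) y'' contributes (n+2)(n+1) a_{n+2} - n(n-1) a_n at x^n.
5 x y'(x) contributes 5 n a_n at x^n.
4 y(x) contributes 4 a_n at x^n.
Matching x^n: (n+2)(n+1) a_{n+2} + (-n(n-1) + 5 n + 4) a_n = 0.
Thus a_{n+2} = (n(n-1) - 5 n - 4) / ((n+1)(n+2)) * a_n.

Check with a_0 = 1, a_1 = -2 (apply the recurrence for n = 0, 1, 2, 3): a_0 = 1, a_1 = -2, a_2 = -2, a_3 = 3, a_4 = 2, a_5 = -39/20.

a_(n+2) = (n(n-1) - 5 n - 4) / ((n+1)(n+2)) * a_n; check: a_0 = 1, a_1 = -2, a_2 = -2, a_3 = 3, a_4 = 2, a_5 = -39/20


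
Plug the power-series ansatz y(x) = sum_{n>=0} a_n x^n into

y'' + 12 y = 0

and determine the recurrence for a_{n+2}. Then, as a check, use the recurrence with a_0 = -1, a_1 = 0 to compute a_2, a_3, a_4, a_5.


Substitute y = sum_n a_n x^n into y'' + (const) y = 0.
y''(x) = sum_{n>=0} (n+2)(n+1) a_{n+2} x^n.
The ODE becomes sum_n [(n+2)(n+1) a_{n+2} + 12 a_n] x^n = 0.
Setting each coefficient to zero gives the recurrence:
  (n+2)(n+1) a_{n+2} + 12 a_n = 0,
  a_{n+2} = -12 / ((n+1)(n+2)) a_n.

Check with a_0 = -1, a_1 = 0 (apply the recurrence for n = 0, 1, 2, 3): a_0 = -1, a_1 = 0, a_2 = 6, a_3 = 0, a_4 = -6, a_5 = 0.

a_{n+2} = -12/((n+1)(n+2)) * a_n; check: a_0 = -1, a_1 = 0, a_2 = 6, a_3 = 0, a_4 = -6, a_5 = 0


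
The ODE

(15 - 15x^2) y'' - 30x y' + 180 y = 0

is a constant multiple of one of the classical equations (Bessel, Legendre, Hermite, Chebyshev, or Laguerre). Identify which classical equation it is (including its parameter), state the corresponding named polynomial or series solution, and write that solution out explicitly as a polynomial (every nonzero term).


All three coefficients share the factor 15; dividing through by 15 gives  (1 - x^2) y'' - 2x y' + 12 y = 0.
This matches the Legendre equation (1 - x^2) y'' - 2x y' + n(n+1) y = 0 (note the -2x y' term) with n(n+1) = 12, so n = 3; the polynomial solution is P_3(x).
With y = sum_k a_k x^k, matching x^k gives (k+2)(k+1) a_{k+2} = [k(k+1) - n(n+1)] a_k = (k - 3)(k + 4) a_k. The right side vanishes at k = 3, so the series with the parity of 3 terminates at degree 3.
Standard normalization (P_n(1) = 1): leading coefficient (2n)!/(2^n (n!)^2) = 720/(8*36) = 5/2, so a_3 = 5/2. Work downward with a_k = (k+1)(k+2) a_{k+2} / ((k - 3)(k + 4)):
  a_1 = (2)(3)(5/2) / ((1 - 3)(1 + 4)) = 15/(-10) = -3/2
Hence P_3(x) = 5 x^3/2 - 3 x/2.

P_3(x); series = 5 x^3/2 - 3 x/2


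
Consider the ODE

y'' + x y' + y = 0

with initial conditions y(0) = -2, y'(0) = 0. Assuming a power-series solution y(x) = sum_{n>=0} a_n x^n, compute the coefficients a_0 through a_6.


Ansatz: y(x) = sum_{n>=0} a_n x^n, so y'(x) = sum_{n>=1} n a_n x^(n-1) and y''(x) = sum_{n>=2} n(n-1) a_n x^(n-2).
Substitute into P(x) y'' + Q(x) y' + R(x) y = 0 with P(x) = 1, Q(x) = x, R(x) = 1, and match powers of x.
Initial conditions: a_0 = -2, a_1 = 0.
Setting the coefficient of each power of x to zero and solving order by order (substituting the coefficients already found):
  x^0: 2 a_2 + a_0 = 0  ->  2 a_2 = -a_0 = 2  ->  a_2 = 1
  x^1: 6 a_3 + 2 a_1 = 0  ->  6 a_3 = -2 a_1 = 0  ->  a_3 = 0
  x^2: 12 a_4 + 3 a_2 = 0  ->  12 a_4 = -3 a_2 = -3  ->  a_4 = -1/4
  x^3: 20 a_5 + 4 a_3 = 0  ->  20 a_5 = -4 a_3 = 0  ->  a_5 = 0
  x^4: 30 a_6 + 5 a_4 = 0  ->  30 a_6 = -5 a_4 = 5/4  ->  a_6 = 1/24
Truncated series: y(x) = -2 + x^2 - (1/4) x^4 + (1/24) x^6 + O(x^7).

a_0 = -2; a_1 = 0; a_2 = 1; a_3 = 0; a_4 = -1/4; a_5 = 0; a_6 = 1/24


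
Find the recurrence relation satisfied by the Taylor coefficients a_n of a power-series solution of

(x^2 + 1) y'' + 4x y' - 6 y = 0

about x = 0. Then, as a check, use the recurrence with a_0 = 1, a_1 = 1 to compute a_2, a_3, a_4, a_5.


Substitute y = sum_n a_n x^n.
(1 + 1 x^2) y'' contributes (n+2)(n+1) a_{n+2} + n(n-1) a_n at x^n.
4 x y'(x) contributes 4 n a_n at x^n.
-6 y(x) contributes -6 a_n at x^n.
Matching x^n: (n+2)(n+1) a_{n+2} + (n(n-1) + 4 n - 6) a_n = 0.
Thus a_{n+2} = (-n(n-1) - 4 n + 6) / ((n+1)(n+2)) * a_n.

Check with a_0 = 1, a_1 = 1 (apply the recurrence for n = 0, 1, 2, 3): a_0 = 1, a_1 = 1, a_2 = 3, a_3 = 1/3, a_4 = -1, a_5 = -1/5.

a_(n+2) = (-n(n-1) - 4 n + 6) / ((n+1)(n+2)) * a_n; check: a_0 = 1, a_1 = 1, a_2 = 3, a_3 = 1/3, a_4 = -1, a_5 = -1/5


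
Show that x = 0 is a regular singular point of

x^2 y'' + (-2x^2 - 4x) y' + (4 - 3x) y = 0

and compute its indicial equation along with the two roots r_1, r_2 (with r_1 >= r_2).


Divide by x^2 to reach normal form y'' + P_1(x) y' + P_2(x) y = 0 with P_1(x) = -2 - 4/x and P_2(x) = -3/x + 4/x^2.
x = 0 is a singular point because the y'-coefficient -2 - 4/x has a pole at x = 0 and the y-coefficient -3/x + 4/x^2 has a pole at x = 0.
It is a regular singular point because x P_1(x) = p(x) = -2x - 4 and x^2 P_2(x) = q(x) = 4 - 3x are polynomials, hence analytic at x = 0.
p(0) = -4,  q(0) = 4.
Indicial equation: r(r-1) + p(0) r + q(0) = 0, i.e. r^2 + (p(0) - 1) r + q(0) = 0, i.e. r^2 - 5 r + 4 = 0.
Discriminant: (-5)^2 - 4(4) = 9, so r = (5 ± 3)/2.
Solving: r_1 = 4, r_2 = 1.

indicial: r^2 - 5 r + 4 = 0; roots r_1 = 4, r_2 = 1


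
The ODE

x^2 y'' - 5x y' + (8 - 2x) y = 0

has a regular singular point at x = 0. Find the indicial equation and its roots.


Divide by x^2 to reach normal form y'' + P_1(x) y' + P_2(x) y = 0 with P_1(x) = -5/x and P_2(x) = -2/x + 8/x^2.
x = 0 is a singular point because the y'-coefficient -5/x has a pole at x = 0 and the y-coefficient -2/x + 8/x^2 has a pole at x = 0.
It is a regular singular point because x P_1(x) = p(x) = -5 and x^2 P_2(x) = q(x) = 8 - 2x are polynomials, hence analytic at x = 0.
p(0) = -5,  q(0) = 8.
Indicial equation: r(r-1) + p(0) r + q(0) = 0, i.e. r^2 + (p(0) - 1) r + q(0) = 0, i.e. r^2 - 6 r + 8 = 0.
Discriminant: (-6)^2 - 4(8) = 4, so r = (6 ± 2)/2.
Solving: r_1 = 4, r_2 = 2.

indicial: r^2 - 6 r + 8 = 0; roots r_1 = 4, r_2 = 2


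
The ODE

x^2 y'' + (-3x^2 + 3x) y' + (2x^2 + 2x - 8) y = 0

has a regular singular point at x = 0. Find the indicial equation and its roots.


Divide by x^2 to reach normal form y'' + P_1(x) y' + P_2(x) y = 0 with P_1(x) = -3 + 3/x and P_2(x) = 2 + 2/x - 8/x^2.
x = 0 is a singular point because the y'-coefficient -3 + 3/x has a pole at x = 0 and the y-coefficient 2 + 2/x - 8/x^2 has a pole at x = 0.
It is a regular singular point because x P_1(x) = p(x) = 3 - 3x and x^2 P_2(x) = q(x) = 2x^2 + 2x - 8 are polynomials, hence analytic at x = 0.
p(0) = 3,  q(0) = -8.
Indicial equation: r(r-1) + p(0) r + q(0) = 0, i.e. r^2 + (p(0) - 1) r + q(0) = 0, i.e. r^2 + 2 r - 8 = 0.
Discriminant: (2)^2 - 4(-8) = 36, so r = (-2 ± 6)/2.
Solving: r_1 = 2, r_2 = -4.

indicial: r^2 + 2 r - 8 = 0; roots r_1 = 2, r_2 = -4


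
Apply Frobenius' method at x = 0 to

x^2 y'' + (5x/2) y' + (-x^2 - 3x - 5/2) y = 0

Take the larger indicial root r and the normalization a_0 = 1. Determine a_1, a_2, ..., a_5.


Write in Frobenius form y'' + (p(x)/x) y' + (q(x)/x^2) y = 0:
  p(x) = 5/2,  q(x) = -x^2 - 3x - 5/2.
Indicial equation: r(r-1) + (5/2) r + (-5/2) = 0 -> roots r_1 = 1, r_2 = -5/2.
Take r = r_1 = 1. Let y(x) = x^r sum_{n>=0} a_n x^n with a_0 = 1.
Substitute y = x^r sum a_n x^n and match x^{r+n}. The recurrence is
  D(n) a_n - 3 a_{n-1} - 1 a_{n-2} = 0,  where D(n) = (r+n)(r+n-1) + (5/2)(r+n) + (-5/2).
  a_n = [3 a_{n-1} + 1 a_{n-2}] / D(n).
Since the indicial polynomial factors as (r - r_1)(r - r_2), D(n) = (r_1 + n - r_1)(r_1 + n - r_2) = n(n + 7/2).
Evaluating step by step (a_0 = 1):
  n = 1: D(1) = 1(1 + 7/2) = 9/2; numerator = 3(1) = 3; a_1 = (3)/(9/2) = 2/3
  n = 2: D(2) = 2(2 + 7/2) = 11; numerator = 3(2/3) + 1(1) = 3; a_2 = (3)/(11) = 3/11
  n = 3: D(3) = 3(3 + 7/2) = 39/2; numerator = 3(3/11) + 1(2/3) = 49/33; a_3 = (49/33)/(39/2) = 98/1287
  n = 4: D(4) = 4(4 + 7/2) = 30; numerator = 3(98/1287) + 1(3/11) = 215/429; a_4 = (215/429)/(30) = 43/2574
  n = 5: D(5) = 5(5 + 7/2) = 85/2; numerator = 3(43/2574) + 1(98/1287) = 25/198; a_5 = (25/198)/(85/2) = 5/1683

r = 1; a_0 = 1; a_1 = 2/3; a_2 = 3/11; a_3 = 98/1287; a_4 = 43/2574; a_5 = 5/1683


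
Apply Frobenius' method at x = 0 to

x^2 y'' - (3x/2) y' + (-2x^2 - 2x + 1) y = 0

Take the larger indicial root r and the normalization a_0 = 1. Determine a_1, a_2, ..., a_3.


Write in Frobenius form y'' + (p(x)/x) y' + (q(x)/x^2) y = 0:
  p(x) = -3/2,  q(x) = -2x^2 - 2x + 1.
Indicial equation: r(r-1) + (-3/2) r + (1) = 0 -> roots r_1 = 2, r_2 = 1/2.
Take r = r_1 = 2. Let y(x) = x^r sum_{n>=0} a_n x^n with a_0 = 1.
Substitute y = x^r sum a_n x^n and match x^{r+n}. The recurrence is
  D(n) a_n - 2 a_{n-1} - 2 a_{n-2} = 0,  where D(n) = (r+n)(r+n-1) + (-3/2)(r+n) + (1).
  a_n = [2 a_{n-1} + 2 a_{n-2}] / D(n).
Since the indicial polynomial factors as (r - r_1)(r - r_2), D(n) = (r_1 + n - r_1)(r_1 + n - r_2) = n(n + 3/2).
Evaluating step by step (a_0 = 1):
  n = 1: D(1) = 1(1 + 3/2) = 5/2; numerator = 2(1) = 2; a_1 = (2)/(5/2) = 4/5
  n = 2: D(2) = 2(2 + 3/2) = 7; numerator = 2(4/5) + 2(1) = 18/5; a_2 = (18/5)/(7) = 18/35
  n = 3: D(3) = 3(3 + 3/2) = 27/2; numerator = 2(18/35) + 2(4/5) = 92/35; a_3 = (92/35)/(27/2) = 184/945

r = 2; a_0 = 1; a_1 = 4/5; a_2 = 18/35; a_3 = 184/945


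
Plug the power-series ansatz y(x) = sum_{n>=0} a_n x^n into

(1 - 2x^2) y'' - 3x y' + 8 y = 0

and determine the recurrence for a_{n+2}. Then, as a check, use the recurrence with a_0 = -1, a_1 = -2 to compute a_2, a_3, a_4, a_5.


Substitute y = sum_n a_n x^n.
(1 - 2 x^2) y'' contributes (n+2)(n+1) a_{n+2} - 2 n(n-1) a_n at x^n.
-3 x y'(x) contributes -3 n a_n at x^n.
8 y(x) contributes 8 a_n at x^n.
Matching x^n: (n+2)(n+1) a_{n+2} + (-2 n(n-1) - 3 n + 8) a_n = 0.
Thus a_{n+2} = (2 n(n-1) + 3 n - 8) / ((n+1)(n+2)) * a_n.

Check with a_0 = -1, a_1 = -2 (apply the recurrence for n = 0, 1, 2, 3): a_0 = -1, a_1 = -2, a_2 = 4, a_3 = 5/3, a_4 = 2/3, a_5 = 13/12.

a_(n+2) = (2 n(n-1) + 3 n - 8) / ((n+1)(n+2)) * a_n; check: a_0 = -1, a_1 = -2, a_2 = 4, a_3 = 5/3, a_4 = 2/3, a_5 = 13/12


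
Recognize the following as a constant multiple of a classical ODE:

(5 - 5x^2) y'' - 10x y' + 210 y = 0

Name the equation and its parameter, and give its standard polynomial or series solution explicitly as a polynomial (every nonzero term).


All three coefficients share the factor 5; dividing through by 5 gives  (1 - x^2) y'' - 2x y' + 42 y = 0.
This matches the Legendre equation (1 - x^2) y'' - 2x y' + n(n+1) y = 0 (note the -2x y' term) with n(n+1) = 42, so n = 6; the polynomial solution is P_6(x).
With y = sum_k a_k x^k, matching x^k gives (k+2)(k+1) a_{k+2} = [k(k+1) - n(n+1)] a_k = (k - 6)(k + 7) a_k. The right side vanishes at k = 6, so the series with the parity of 6 terminates at degree 6.
Standard normalization (P_n(1) = 1): leading coefficient (2n)!/(2^n (n!)^2) = 479001600/(64*518400) = 231/16, so a_6 = 231/16. Work downward with a_k = (k+1)(k+2) a_{k+2} / ((k - 6)(k + 7)):
  a_4 = (5)(6)(231/16) / ((4 - 6)(4 + 7)) = (3465/8)/(-22) = -315/16
  a_2 = (3)(4)(-315/16) / ((2 - 6)(2 + 7)) = (-945/4)/(-36) = 105/16
  a_0 = (1)(2)(105/16) / ((0 - 6)(0 + 7)) = (105/8)/(-42) = -5/16
Hence P_6(x) = 231 x^6/16 - 315 x^4/16 + 105 x^2/16 - 5/16.

P_6(x); series = 231 x^6/16 - 315 x^4/16 + 105 x^2/16 - 5/16


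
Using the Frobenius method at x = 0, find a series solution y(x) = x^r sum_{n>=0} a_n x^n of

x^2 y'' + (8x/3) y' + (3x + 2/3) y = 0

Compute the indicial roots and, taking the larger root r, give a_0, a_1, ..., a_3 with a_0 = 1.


Write in Frobenius form y'' + (p(x)/x) y' + (q(x)/x^2) y = 0:
  p(x) = 8/3,  q(x) = 3x + 2/3.
Indicial equation: r(r-1) + (8/3) r + (2/3) = 0 -> roots r_1 = -2/3, r_2 = -1.
Take r = r_1 = -2/3. Let y(x) = x^r sum_{n>=0} a_n x^n with a_0 = 1.
Substitute y = x^r sum a_n x^n and match x^{r+n}. The recurrence is
  D(n) a_n + 3 a_{n-1} = 0,  where D(n) = (r+n)(r+n-1) + (8/3)(r+n) + (2/3).
  a_n = -3 / D(n) * a_{n-1}.
Since the indicial polynomial factors as (r - r_1)(r - r_2), D(n) = (r_1 + n - r_1)(r_1 + n - r_2) = n(n + 1/3).
Evaluating step by step (a_0 = 1):
  n = 1: D(1) = 1(1 + 1/3) = 4/3; numerator = -3(1) = -3; a_1 = (-3)/(4/3) = -9/4
  n = 2: D(2) = 2(2 + 1/3) = 14/3; numerator = -3(-9/4) = 27/4; a_2 = (27/4)/(14/3) = 81/56
  n = 3: D(3) = 3(3 + 1/3) = 10; numerator = -3(81/56) = -243/56; a_3 = (-243/56)/(10) = -243/560

r = -2/3; a_0 = 1; a_1 = -9/4; a_2 = 81/56; a_3 = -243/560


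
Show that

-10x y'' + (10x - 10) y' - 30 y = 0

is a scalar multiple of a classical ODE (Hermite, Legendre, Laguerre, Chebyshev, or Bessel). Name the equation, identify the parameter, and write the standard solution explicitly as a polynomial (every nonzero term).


All three coefficients share the factor -10; dividing through by -10 gives  x y'' + (1 - x) y' + 3 y = 0.
This matches the Laguerre equation x y'' + (1 - x) y' + n y = 0 with n = 3; the polynomial solution is L_3(x).
With y = sum_k a_k x^k, matching x^k gives (k+1)k a_{k+1} + (k+1) a_{k+1} - k a_k + n a_k = 0, i.e. (k+1)^2 a_{k+1} = (k - n) a_k = (k - 3) a_k. The right side vanishes at k = 3, so the series terminates at degree 3.
Standard normalization L_n(0) = 1 gives a_0 = 1. Work upward with a_{k+1} = (k - 3) a_k / (k+1)^2:
  a_1 = (0 - 3)(1) / 1^2 = -3/1 = -3
  a_2 = (1 - 3)(-3) / 2^2 = 6/4 = 3/2
  a_3 = (2 - 3)(3/2) / 3^2 = (-3/2)/9 = -1/6
Hence L_3(x) = -x^3/6 + 3 x^2/2 - 3 x + 1.

L_3(x); series = -x^3/6 + 3 x^2/2 - 3 x + 1


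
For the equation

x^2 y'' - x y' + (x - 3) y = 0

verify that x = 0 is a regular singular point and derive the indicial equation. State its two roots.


Divide by x^2 to reach normal form y'' + P_1(x) y' + P_2(x) y = 0 with P_1(x) = -1/x and P_2(x) = 1/x - 3/x^2.
x = 0 is a singular point because the y'-coefficient -1/x has a pole at x = 0 and the y-coefficient 1/x - 3/x^2 has a pole at x = 0.
It is a regular singular point because x P_1(x) = p(x) = -1 and x^2 P_2(x) = q(x) = x - 3 are polynomials, hence analytic at x = 0.
p(0) = -1,  q(0) = -3.
Indicial equation: r(r-1) + p(0) r + q(0) = 0, i.e. r^2 + (p(0) - 1) r + q(0) = 0, i.e. r^2 - 2 r - 3 = 0.
Discriminant: (-2)^2 - 4(-3) = 16, so r = (2 ± 4)/2.
Solving: r_1 = 3, r_2 = -1.

indicial: r^2 - 2 r - 3 = 0; roots r_1 = 3, r_2 = -1


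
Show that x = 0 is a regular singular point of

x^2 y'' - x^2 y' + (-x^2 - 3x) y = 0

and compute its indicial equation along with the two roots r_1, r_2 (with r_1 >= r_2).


Divide by x^2 to reach normal form y'' + P_1(x) y' + P_2(x) y = 0 with P_1(x) = -1 and P_2(x) = -1 - 3/x.
x = 0 is a singular point because the y-coefficient -1 - 3/x has a pole at x = 0.
It is a regular singular point because x P_1(x) = p(x) = -x and x^2 P_2(x) = q(x) = -x^2 - 3x are polynomials, hence analytic at x = 0.
p(0) = 0,  q(0) = 0.
Indicial equation: r(r-1) + p(0) r + q(0) = 0, i.e. r^2 + (p(0) - 1) r + q(0) = 0, i.e. r^2 - 1 r = 0.
Discriminant: (-1)^2 - 4(0) = 1, so r = (1 ± 1)/2.
Solving: r_1 = 1, r_2 = 0.

indicial: r^2 - 1 r = 0; roots r_1 = 1, r_2 = 0


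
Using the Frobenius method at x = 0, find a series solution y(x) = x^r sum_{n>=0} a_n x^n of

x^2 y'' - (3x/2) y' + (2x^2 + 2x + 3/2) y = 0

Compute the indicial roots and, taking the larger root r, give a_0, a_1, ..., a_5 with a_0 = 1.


Write in Frobenius form y'' + (p(x)/x) y' + (q(x)/x^2) y = 0:
  p(x) = -3/2,  q(x) = 2x^2 + 2x + 3/2.
Indicial equation: r(r-1) + (-3/2) r + (3/2) = 0 -> roots r_1 = 3/2, r_2 = 1.
Take r = r_1 = 3/2. Let y(x) = x^r sum_{n>=0} a_n x^n with a_0 = 1.
Substitute y = x^r sum a_n x^n and match x^{r+n}. The recurrence is
  D(n) a_n + 2 a_{n-1} + 2 a_{n-2} = 0,  where D(n) = (r+n)(r+n-1) + (-3/2)(r+n) + (3/2).
  a_n = [-2 a_{n-1} - 2 a_{n-2}] / D(n).
Since the indicial polynomial factors as (r - r_1)(r - r_2), D(n) = (r_1 + n - r_1)(r_1 + n - r_2) = n(n + 1/2).
Evaluating step by step (a_0 = 1):
  n = 1: D(1) = 1(1 + 1/2) = 3/2; numerator = -2(1) = -2; a_1 = (-2)/(3/2) = -4/3
  n = 2: D(2) = 2(2 + 1/2) = 5; numerator = -2(-4/3) - 2(1) = 2/3; a_2 = (2/3)/(5) = 2/15
  n = 3: D(3) = 3(3 + 1/2) = 21/2; numerator = -2(2/15) - 2(-4/3) = 12/5; a_3 = (12/5)/(21/2) = 8/35
  n = 4: D(4) = 4(4 + 1/2) = 18; numerator = -2(8/35) - 2(2/15) = -76/105; a_4 = (-76/105)/(18) = -38/945
  n = 5: D(5) = 5(5 + 1/2) = 55/2; numerator = -2(-38/945) - 2(8/35) = -356/945; a_5 = (-356/945)/(55/2) = -712/51975

r = 3/2; a_0 = 1; a_1 = -4/3; a_2 = 2/15; a_3 = 8/35; a_4 = -38/945; a_5 = -712/51975


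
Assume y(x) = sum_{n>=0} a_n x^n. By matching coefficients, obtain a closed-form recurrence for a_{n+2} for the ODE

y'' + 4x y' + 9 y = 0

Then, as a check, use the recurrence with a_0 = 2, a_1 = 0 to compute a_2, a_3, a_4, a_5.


Substitute y = sum_n a_n x^n.
y''(x) has coefficient (n+2)(n+1) a_{n+2} at x^n;
4 x y'(x) has coefficient 4 n a_n at x^n (shift);
9 y(x) has coefficient 9 a_n at x^n.
Matching x^n: (n+2)(n+1) a_{n+2} + (4n + 9) a_n = 0.
Thus a_{n+2} = (-4n - 9) / ((n+1)(n+2)) * a_n.

Check with a_0 = 2, a_1 = 0 (apply the recurrence for n = 0, 1, 2, 3): a_0 = 2, a_1 = 0, a_2 = -9, a_3 = 0, a_4 = 51/4, a_5 = 0.

a_(n+2) = (-4n - 9) / ((n+1)(n+2)) * a_n; check: a_0 = 2, a_1 = 0, a_2 = -9, a_3 = 0, a_4 = 51/4, a_5 = 0


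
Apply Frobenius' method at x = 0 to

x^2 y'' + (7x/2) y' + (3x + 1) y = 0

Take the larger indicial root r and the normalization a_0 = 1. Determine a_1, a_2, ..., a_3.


Write in Frobenius form y'' + (p(x)/x) y' + (q(x)/x^2) y = 0:
  p(x) = 7/2,  q(x) = 3x + 1.
Indicial equation: r(r-1) + (7/2) r + (1) = 0 -> roots r_1 = -1/2, r_2 = -2.
Take r = r_1 = -1/2. Let y(x) = x^r sum_{n>=0} a_n x^n with a_0 = 1.
Substitute y = x^r sum a_n x^n and match x^{r+n}. The recurrence is
  D(n) a_n + 3 a_{n-1} = 0,  where D(n) = (r+n)(r+n-1) + (7/2)(r+n) + (1).
  a_n = -3 / D(n) * a_{n-1}.
Since the indicial polynomial factors as (r - r_1)(r - r_2), D(n) = (r_1 + n - r_1)(r_1 + n - r_2) = n(n + 3/2).
Evaluating step by step (a_0 = 1):
  n = 1: D(1) = 1(1 + 3/2) = 5/2; numerator = -3(1) = -3; a_1 = (-3)/(5/2) = -6/5
  n = 2: D(2) = 2(2 + 3/2) = 7; numerator = -3(-6/5) = 18/5; a_2 = (18/5)/(7) = 18/35
  n = 3: D(3) = 3(3 + 3/2) = 27/2; numerator = -3(18/35) = -54/35; a_3 = (-54/35)/(27/2) = -4/35

r = -1/2; a_0 = 1; a_1 = -6/5; a_2 = 18/35; a_3 = -4/35


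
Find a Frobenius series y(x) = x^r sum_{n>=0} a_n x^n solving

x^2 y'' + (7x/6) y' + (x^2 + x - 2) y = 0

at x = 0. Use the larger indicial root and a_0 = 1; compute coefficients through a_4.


Write in Frobenius form y'' + (p(x)/x) y' + (q(x)/x^2) y = 0:
  p(x) = 7/6,  q(x) = x^2 + x - 2.
Indicial equation: r(r-1) + (7/6) r + (-2) = 0 -> roots r_1 = 4/3, r_2 = -3/2.
Take r = r_1 = 4/3. Let y(x) = x^r sum_{n>=0} a_n x^n with a_0 = 1.
Substitute y = x^r sum a_n x^n and match x^{r+n}. The recurrence is
  D(n) a_n + 1 a_{n-1} + 1 a_{n-2} = 0,  where D(n) = (r+n)(r+n-1) + (7/6)(r+n) + (-2).
  a_n = [-1 a_{n-1} - 1 a_{n-2}] / D(n).
Since the indicial polynomial factors as (r - r_1)(r - r_2), D(n) = (r_1 + n - r_1)(r_1 + n - r_2) = n(n + 17/6).
Evaluating step by step (a_0 = 1):
  n = 1: D(1) = 1(1 + 17/6) = 23/6; numerator = -1(1) = -1; a_1 = (-1)/(23/6) = -6/23
  n = 2: D(2) = 2(2 + 17/6) = 29/3; numerator = -1(-6/23) - 1(1) = -17/23; a_2 = (-17/23)/(29/3) = -51/667
  n = 3: D(3) = 3(3 + 17/6) = 35/2; numerator = -1(-51/667) - 1(-6/23) = 225/667; a_3 = (225/667)/(35/2) = 90/4669
  n = 4: D(4) = 4(4 + 17/6) = 82/3; numerator = -1(90/4669) - 1(-51/667) = 267/4669; a_4 = (267/4669)/(82/3) = 801/382858

r = 4/3; a_0 = 1; a_1 = -6/23; a_2 = -51/667; a_3 = 90/4669; a_4 = 801/382858


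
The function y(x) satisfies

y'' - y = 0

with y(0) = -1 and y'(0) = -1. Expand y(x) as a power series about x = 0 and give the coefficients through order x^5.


Ansatz: y(x) = sum_{n>=0} a_n x^n, so y'(x) = sum_{n>=1} n a_n x^(n-1) and y''(x) = sum_{n>=2} n(n-1) a_n x^(n-2).
Substitute into P(x) y'' + Q(x) y' + R(x) y = 0 with P(x) = 1, Q(x) = 0, R(x) = -1, and match powers of x.
Initial conditions: a_0 = -1, a_1 = -1.
Setting the coefficient of each power of x to zero and solving order by order (substituting the coefficients already found):
  x^0: 2 a_2 - a_0 = 0  ->  2 a_2 = a_0 = -1  ->  a_2 = -1/2
  x^1: 6 a_3 - a_1 = 0  ->  6 a_3 = a_1 = -1  ->  a_3 = -1/6
  x^2: 12 a_4 - a_2 = 0  ->  12 a_4 = a_2 = -1/2  ->  a_4 = -1/24
  x^3: 20 a_5 - a_3 = 0  ->  20 a_5 = a_3 = -1/6  ->  a_5 = -1/120
Truncated series: y(x) = -1 - x - (1/2) x^2 - (1/6) x^3 - (1/24) x^4 - (1/120) x^5 + O(x^6).

a_0 = -1; a_1 = -1; a_2 = -1/2; a_3 = -1/6; a_4 = -1/24; a_5 = -1/120


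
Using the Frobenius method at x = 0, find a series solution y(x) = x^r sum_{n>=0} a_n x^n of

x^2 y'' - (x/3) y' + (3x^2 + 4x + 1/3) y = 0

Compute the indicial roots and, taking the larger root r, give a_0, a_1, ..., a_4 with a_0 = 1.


Write in Frobenius form y'' + (p(x)/x) y' + (q(x)/x^2) y = 0:
  p(x) = -1/3,  q(x) = 3x^2 + 4x + 1/3.
Indicial equation: r(r-1) + (-1/3) r + (1/3) = 0 -> roots r_1 = 1, r_2 = 1/3.
Take r = r_1 = 1. Let y(x) = x^r sum_{n>=0} a_n x^n with a_0 = 1.
Substitute y = x^r sum a_n x^n and match x^{r+n}. The recurrence is
  D(n) a_n + 4 a_{n-1} + 3 a_{n-2} = 0,  where D(n) = (r+n)(r+n-1) + (-1/3)(r+n) + (1/3).
  a_n = [-4 a_{n-1} - 3 a_{n-2}] / D(n).
Since the indicial polynomial factors as (r - r_1)(r - r_2), D(n) = (r_1 + n - r_1)(r_1 + n - r_2) = n(n + 2/3).
Evaluating step by step (a_0 = 1):
  n = 1: D(1) = 1(1 + 2/3) = 5/3; numerator = -4(1) = -4; a_1 = (-4)/(5/3) = -12/5
  n = 2: D(2) = 2(2 + 2/3) = 16/3; numerator = -4(-12/5) - 3(1) = 33/5; a_2 = (33/5)/(16/3) = 99/80
  n = 3: D(3) = 3(3 + 2/3) = 11; numerator = -4(99/80) - 3(-12/5) = 9/4; a_3 = (9/4)/(11) = 9/44
  n = 4: D(4) = 4(4 + 2/3) = 56/3; numerator = -4(9/44) - 3(99/80) = -3987/880; a_4 = (-3987/880)/(56/3) = -11961/49280

r = 1; a_0 = 1; a_1 = -12/5; a_2 = 99/80; a_3 = 9/44; a_4 = -11961/49280
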